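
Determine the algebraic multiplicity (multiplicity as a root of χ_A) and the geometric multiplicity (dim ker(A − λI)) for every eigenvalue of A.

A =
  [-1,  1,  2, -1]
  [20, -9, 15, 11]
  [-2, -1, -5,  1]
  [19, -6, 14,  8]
λ = -3: alg = 3, geom = 1; λ = 2: alg = 1, geom = 1

Step 1 — factor the characteristic polynomial to read off the algebraic multiplicities:
  χ_A(x) = (x - 2)*(x + 3)^3

Step 2 — compute geometric multiplicities via the rank-nullity identity g(λ) = n − rank(A − λI):
  rank(A − (-3)·I) = 3, so dim ker(A − (-3)·I) = n − 3 = 1
  rank(A − (2)·I) = 3, so dim ker(A − (2)·I) = n − 3 = 1

Summary:
  λ = -3: algebraic multiplicity = 3, geometric multiplicity = 1
  λ = 2: algebraic multiplicity = 1, geometric multiplicity = 1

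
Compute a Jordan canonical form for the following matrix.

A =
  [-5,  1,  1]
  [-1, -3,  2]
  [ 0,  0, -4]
J_3(-4)

The characteristic polynomial is
  det(x·I − A) = x^3 + 12*x^2 + 48*x + 64 = (x + 4)^3

Eigenvalues and multiplicities (the geometric multiplicity of λ is n − rank(A − λI), which equals the number of Jordan blocks for λ):
  λ = -4: algebraic multiplicity = 3, geometric multiplicity = 1

Determining the block sizes for each eigenvalue:
  λ = -4: one block (gm = 1), so the single block has size am = 3 → block sizes [3]

Assembling the blocks gives a Jordan form
J =
  [-4,  1,  0]
  [ 0, -4,  1]
  [ 0,  0, -4]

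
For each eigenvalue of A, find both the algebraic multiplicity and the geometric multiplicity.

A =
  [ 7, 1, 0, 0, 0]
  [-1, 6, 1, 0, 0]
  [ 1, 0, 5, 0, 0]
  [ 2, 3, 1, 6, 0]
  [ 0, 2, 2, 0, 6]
λ = 6: alg = 5, geom = 3

Step 1 — factor the characteristic polynomial to read off the algebraic multiplicities:
  χ_A(x) = (x - 6)^5

Step 2 — compute geometric multiplicities via the rank-nullity identity g(λ) = n − rank(A − λI):
  rank(A − (6)·I) = 2, so dim ker(A − (6)·I) = n − 2 = 3

Summary:
  λ = 6: algebraic multiplicity = 5, geometric multiplicity = 3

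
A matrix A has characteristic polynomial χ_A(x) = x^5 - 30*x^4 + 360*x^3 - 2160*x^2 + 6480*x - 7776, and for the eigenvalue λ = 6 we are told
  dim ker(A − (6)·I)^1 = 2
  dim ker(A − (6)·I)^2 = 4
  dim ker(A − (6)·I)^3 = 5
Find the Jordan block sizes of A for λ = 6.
Block sizes for λ = 6: [3, 2]

From the dimensions of kernels of powers, the number of Jordan blocks of size at least j is d_j − d_{j−1} where d_j = dim ker(N^j) (with d_0 = 0). Computing the differences gives [2, 2, 1].
The number of blocks of size exactly k is (#blocks of size ≥ k) − (#blocks of size ≥ k + 1), so the partition is: 1 block(s) of size 2, 1 block(s) of size 3.
In nonincreasing order the block sizes are [3, 2].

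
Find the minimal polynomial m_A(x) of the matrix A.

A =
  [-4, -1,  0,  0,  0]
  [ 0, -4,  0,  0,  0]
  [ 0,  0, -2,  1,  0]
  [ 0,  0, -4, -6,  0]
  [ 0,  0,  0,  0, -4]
x^2 + 8*x + 16

The characteristic polynomial is χ_A(x) = (x + 4)^5, so the eigenvalues are known. The minimal polynomial is
  m_A(x) = Π_λ (x − λ)^{k_λ}
where k_λ is the size of the *largest* Jordan block for λ (equivalently, the smallest k with (A − λI)^k v = 0 for every generalised eigenvector v of λ).

  λ = -4: largest Jordan block has size 2, contributing (x + 4)^2

So m_A(x) = (x + 4)^2 = x^2 + 8*x + 16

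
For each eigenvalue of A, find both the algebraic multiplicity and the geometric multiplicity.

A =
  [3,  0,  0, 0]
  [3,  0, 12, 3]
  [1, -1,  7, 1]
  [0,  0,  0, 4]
λ = 3: alg = 2, geom = 2; λ = 4: alg = 2, geom = 1

Step 1 — factor the characteristic polynomial to read off the algebraic multiplicities:
  χ_A(x) = (x - 4)^2*(x - 3)^2

Step 2 — compute geometric multiplicities via the rank-nullity identity g(λ) = n − rank(A − λI):
  rank(A − (3)·I) = 2, so dim ker(A − (3)·I) = n − 2 = 2
  rank(A − (4)·I) = 3, so dim ker(A − (4)·I) = n − 3 = 1

Summary:
  λ = 3: algebraic multiplicity = 2, geometric multiplicity = 2
  λ = 4: algebraic multiplicity = 2, geometric multiplicity = 1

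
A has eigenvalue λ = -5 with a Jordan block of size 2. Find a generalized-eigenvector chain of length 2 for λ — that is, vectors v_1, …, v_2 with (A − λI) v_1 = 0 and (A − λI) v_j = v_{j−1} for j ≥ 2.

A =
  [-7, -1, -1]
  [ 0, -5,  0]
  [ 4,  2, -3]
A Jordan chain for λ = -5 of length 2:
v_1 = (-2, 0, 4)ᵀ
v_2 = (1, 0, 0)ᵀ

Let N = A − (-5)·I. We want v_2 with N^2 v_2 = 0 but N^1 v_2 ≠ 0; then v_{j-1} := N · v_j for j = 2, …, 2.

Pick v_2 = (1, 0, 0)ᵀ.
Then v_1 = N · v_2 = (-2, 0, 4)ᵀ.

Sanity check: (A − (-5)·I) v_1 = (0, 0, 0)ᵀ = 0. ✓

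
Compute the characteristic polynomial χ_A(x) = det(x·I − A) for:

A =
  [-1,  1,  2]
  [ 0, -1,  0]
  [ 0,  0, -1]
x^3 + 3*x^2 + 3*x + 1

Expanding det(x·I − A) (e.g. by cofactor expansion or by noting that A is similar to its Jordan form J, which has the same characteristic polynomial as A) gives
  χ_A(x) = x^3 + 3*x^2 + 3*x + 1
which factors as (x + 1)^3. The eigenvalues (with algebraic multiplicities) are λ = -1 with multiplicity 3.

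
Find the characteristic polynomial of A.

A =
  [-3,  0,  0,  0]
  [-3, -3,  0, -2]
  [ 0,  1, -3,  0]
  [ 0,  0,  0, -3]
x^4 + 12*x^3 + 54*x^2 + 108*x + 81

Expanding det(x·I − A) (e.g. by cofactor expansion or by noting that A is similar to its Jordan form J, which has the same characteristic polynomial as A) gives
  χ_A(x) = x^4 + 12*x^3 + 54*x^2 + 108*x + 81
which factors as (x + 3)^4. The eigenvalues (with algebraic multiplicities) are λ = -3 with multiplicity 4.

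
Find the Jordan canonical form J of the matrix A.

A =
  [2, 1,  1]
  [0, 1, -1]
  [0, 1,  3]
J_2(2) ⊕ J_1(2)

The characteristic polynomial is
  det(x·I − A) = x^3 - 6*x^2 + 12*x - 8 = (x - 2)^3

Eigenvalues and multiplicities (the geometric multiplicity of λ is n − rank(A − λI), which equals the number of Jordan blocks for λ):
  λ = 2: algebraic multiplicity = 3, geometric multiplicity = 2

Determining the block sizes for each eigenvalue:
  λ = 2: 2 blocks summing to 3 forces exactly one block of size 2 and the rest size 1 → block sizes [2, 1]

Assembling the blocks gives a Jordan form
J =
  [2, 1, 0]
  [0, 2, 0]
  [0, 0, 2]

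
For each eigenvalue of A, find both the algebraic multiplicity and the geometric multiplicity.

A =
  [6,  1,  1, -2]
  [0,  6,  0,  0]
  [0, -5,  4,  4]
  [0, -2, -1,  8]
λ = 6: alg = 4, geom = 2

Step 1 — factor the characteristic polynomial to read off the algebraic multiplicities:
  χ_A(x) = (x - 6)^4

Step 2 — compute geometric multiplicities via the rank-nullity identity g(λ) = n − rank(A − λI):
  rank(A − (6)·I) = 2, so dim ker(A − (6)·I) = n − 2 = 2

Summary:
  λ = 6: algebraic multiplicity = 4, geometric multiplicity = 2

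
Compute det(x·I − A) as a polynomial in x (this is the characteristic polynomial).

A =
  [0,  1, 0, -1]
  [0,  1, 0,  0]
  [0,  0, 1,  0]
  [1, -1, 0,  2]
x^4 - 4*x^3 + 6*x^2 - 4*x + 1

Expanding det(x·I − A) (e.g. by cofactor expansion or by noting that A is similar to its Jordan form J, which has the same characteristic polynomial as A) gives
  χ_A(x) = x^4 - 4*x^3 + 6*x^2 - 4*x + 1
which factors as (x - 1)^4. The eigenvalues (with algebraic multiplicities) are λ = 1 with multiplicity 4.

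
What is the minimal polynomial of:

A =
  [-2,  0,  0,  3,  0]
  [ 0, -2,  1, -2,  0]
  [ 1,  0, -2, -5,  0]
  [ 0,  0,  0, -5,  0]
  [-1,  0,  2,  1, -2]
x^4 + 11*x^3 + 42*x^2 + 68*x + 40

The characteristic polynomial is χ_A(x) = (x + 2)^4*(x + 5), so the eigenvalues are known. The minimal polynomial is
  m_A(x) = Π_λ (x − λ)^{k_λ}
where k_λ is the size of the *largest* Jordan block for λ (equivalently, the smallest k with (A − λI)^k v = 0 for every generalised eigenvector v of λ).

  λ = -5: largest Jordan block has size 1, contributing (x + 5)
  λ = -2: largest Jordan block has size 3, contributing (x + 2)^3

So m_A(x) = (x + 2)^3*(x + 5) = x^4 + 11*x^3 + 42*x^2 + 68*x + 40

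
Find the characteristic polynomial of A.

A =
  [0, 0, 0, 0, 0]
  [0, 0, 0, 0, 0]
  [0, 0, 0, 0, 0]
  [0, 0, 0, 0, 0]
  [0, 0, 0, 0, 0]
x^5

Expanding det(x·I − A) (e.g. by cofactor expansion or by noting that A is similar to its Jordan form J, which has the same characteristic polynomial as A) gives
  χ_A(x) = x^5
which factors as x^5. The eigenvalues (with algebraic multiplicities) are λ = 0 with multiplicity 5.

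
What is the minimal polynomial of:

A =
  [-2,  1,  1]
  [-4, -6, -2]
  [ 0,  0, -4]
x^2 + 8*x + 16

The characteristic polynomial is χ_A(x) = (x + 4)^3, so the eigenvalues are known. The minimal polynomial is
  m_A(x) = Π_λ (x − λ)^{k_λ}
where k_λ is the size of the *largest* Jordan block for λ (equivalently, the smallest k with (A − λI)^k v = 0 for every generalised eigenvector v of λ).

  λ = -4: largest Jordan block has size 2, contributing (x + 4)^2

So m_A(x) = (x + 4)^2 = x^2 + 8*x + 16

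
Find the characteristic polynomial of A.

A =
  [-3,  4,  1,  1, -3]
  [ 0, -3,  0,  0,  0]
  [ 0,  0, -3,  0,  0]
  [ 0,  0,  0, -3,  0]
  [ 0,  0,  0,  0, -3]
x^5 + 15*x^4 + 90*x^3 + 270*x^2 + 405*x + 243

Expanding det(x·I − A) (e.g. by cofactor expansion or by noting that A is similar to its Jordan form J, which has the same characteristic polynomial as A) gives
  χ_A(x) = x^5 + 15*x^4 + 90*x^3 + 270*x^2 + 405*x + 243
which factors as (x + 3)^5. The eigenvalues (with algebraic multiplicities) are λ = -3 with multiplicity 5.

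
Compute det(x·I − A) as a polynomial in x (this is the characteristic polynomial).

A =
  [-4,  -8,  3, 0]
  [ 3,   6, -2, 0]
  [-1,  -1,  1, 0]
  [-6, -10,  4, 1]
x^4 - 4*x^3 + 6*x^2 - 4*x + 1

Expanding det(x·I − A) (e.g. by cofactor expansion or by noting that A is similar to its Jordan form J, which has the same characteristic polynomial as A) gives
  χ_A(x) = x^4 - 4*x^3 + 6*x^2 - 4*x + 1
which factors as (x - 1)^4. The eigenvalues (with algebraic multiplicities) are λ = 1 with multiplicity 4.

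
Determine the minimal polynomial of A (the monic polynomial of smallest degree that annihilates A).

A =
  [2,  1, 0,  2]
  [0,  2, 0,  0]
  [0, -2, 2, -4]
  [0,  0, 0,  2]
x^2 - 4*x + 4

The characteristic polynomial is χ_A(x) = (x - 2)^4, so the eigenvalues are known. The minimal polynomial is
  m_A(x) = Π_λ (x − λ)^{k_λ}
where k_λ is the size of the *largest* Jordan block for λ (equivalently, the smallest k with (A − λI)^k v = 0 for every generalised eigenvector v of λ).

  λ = 2: largest Jordan block has size 2, contributing (x − 2)^2

So m_A(x) = (x - 2)^2 = x^2 - 4*x + 4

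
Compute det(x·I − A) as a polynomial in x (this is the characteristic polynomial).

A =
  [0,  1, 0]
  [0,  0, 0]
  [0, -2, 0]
x^3

Expanding det(x·I − A) (e.g. by cofactor expansion or by noting that A is similar to its Jordan form J, which has the same characteristic polynomial as A) gives
  χ_A(x) = x^3
which factors as x^3. The eigenvalues (with algebraic multiplicities) are λ = 0 with multiplicity 3.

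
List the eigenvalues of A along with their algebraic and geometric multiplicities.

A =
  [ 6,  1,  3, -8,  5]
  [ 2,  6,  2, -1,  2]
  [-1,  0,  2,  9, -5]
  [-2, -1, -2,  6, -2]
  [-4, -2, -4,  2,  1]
λ = 3: alg = 2, geom = 1; λ = 5: alg = 3, geom = 2

Step 1 — factor the characteristic polynomial to read off the algebraic multiplicities:
  χ_A(x) = (x - 5)^3*(x - 3)^2

Step 2 — compute geometric multiplicities via the rank-nullity identity g(λ) = n − rank(A − λI):
  rank(A − (3)·I) = 4, so dim ker(A − (3)·I) = n − 4 = 1
  rank(A − (5)·I) = 3, so dim ker(A − (5)·I) = n − 3 = 2

Summary:
  λ = 3: algebraic multiplicity = 2, geometric multiplicity = 1
  λ = 5: algebraic multiplicity = 3, geometric multiplicity = 2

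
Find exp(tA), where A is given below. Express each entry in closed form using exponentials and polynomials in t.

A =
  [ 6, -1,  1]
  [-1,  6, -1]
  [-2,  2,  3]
e^{tA} =
  [t*exp(5*t) + exp(5*t), -t*exp(5*t), t*exp(5*t)]
  [-t*exp(5*t), t*exp(5*t) + exp(5*t), -t*exp(5*t)]
  [-2*t*exp(5*t), 2*t*exp(5*t), -2*t*exp(5*t) + exp(5*t)]

Strategy: write A = P · J · P⁻¹ where J is a Jordan canonical form, so e^{tA} = P · e^{tJ} · P⁻¹, and e^{tJ} can be computed block-by-block.

A has Jordan form
J =
  [5, 1, 0]
  [0, 5, 0]
  [0, 0, 5]
(up to reordering of blocks).

Per-block formulas:
  For a 2×2 Jordan block J_2(5): exp(t · J_2(5)) = e^(5t)·(I + t·N), where N is the 2×2 nilpotent shift.
  For a 1×1 block at λ = 5: exp(t · [5]) = [e^(5t)].

After assembling e^{tJ} and conjugating by P, we get:

e^{tA} =
  [t*exp(5*t) + exp(5*t), -t*exp(5*t), t*exp(5*t)]
  [-t*exp(5*t), t*exp(5*t) + exp(5*t), -t*exp(5*t)]
  [-2*t*exp(5*t), 2*t*exp(5*t), -2*t*exp(5*t) + exp(5*t)]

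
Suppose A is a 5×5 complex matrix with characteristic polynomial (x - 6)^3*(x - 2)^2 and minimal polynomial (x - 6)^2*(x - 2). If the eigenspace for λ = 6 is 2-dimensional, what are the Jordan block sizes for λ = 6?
Block sizes for λ = 6: [2, 1]

Step 1 — from the characteristic polynomial, algebraic multiplicity of λ = 6 is 3. From dim ker(A − (6)·I) = 2, there are exactly 2 Jordan blocks for λ = 6.
Step 2 — from the minimal polynomial, the factor (x − 6)^2 tells us the largest block for λ = 6 has size 2.
Step 3 — with total size 3, 2 blocks, and largest block 2, the block sizes (in nonincreasing order) are [2, 1].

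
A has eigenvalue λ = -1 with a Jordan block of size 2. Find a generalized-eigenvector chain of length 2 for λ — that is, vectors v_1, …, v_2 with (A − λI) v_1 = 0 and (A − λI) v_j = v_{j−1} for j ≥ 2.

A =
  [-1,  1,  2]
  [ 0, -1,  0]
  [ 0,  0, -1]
A Jordan chain for λ = -1 of length 2:
v_1 = (1, 0, 0)ᵀ
v_2 = (0, 1, 0)ᵀ

Let N = A − (-1)·I. We want v_2 with N^2 v_2 = 0 but N^1 v_2 ≠ 0; then v_{j-1} := N · v_j for j = 2, …, 2.

Pick v_2 = (0, 1, 0)ᵀ.
Then v_1 = N · v_2 = (1, 0, 0)ᵀ.

Sanity check: (A − (-1)·I) v_1 = (0, 0, 0)ᵀ = 0. ✓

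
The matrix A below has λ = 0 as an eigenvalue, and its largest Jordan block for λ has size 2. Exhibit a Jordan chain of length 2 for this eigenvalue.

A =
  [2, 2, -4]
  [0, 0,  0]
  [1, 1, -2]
A Jordan chain for λ = 0 of length 2:
v_1 = (2, 0, 1)ᵀ
v_2 = (1, 0, 0)ᵀ

Let N = A − (0)·I. We want v_2 with N^2 v_2 = 0 but N^1 v_2 ≠ 0; then v_{j-1} := N · v_j for j = 2, …, 2.

Pick v_2 = (1, 0, 0)ᵀ.
Then v_1 = N · v_2 = (2, 0, 1)ᵀ.

Sanity check: (A − (0)·I) v_1 = (0, 0, 0)ᵀ = 0. ✓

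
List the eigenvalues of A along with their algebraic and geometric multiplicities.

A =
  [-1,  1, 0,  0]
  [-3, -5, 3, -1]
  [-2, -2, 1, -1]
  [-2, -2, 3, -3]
λ = -2: alg = 4, geom = 2

Step 1 — factor the characteristic polynomial to read off the algebraic multiplicities:
  χ_A(x) = (x + 2)^4

Step 2 — compute geometric multiplicities via the rank-nullity identity g(λ) = n − rank(A − λI):
  rank(A − (-2)·I) = 2, so dim ker(A − (-2)·I) = n − 2 = 2

Summary:
  λ = -2: algebraic multiplicity = 4, geometric multiplicity = 2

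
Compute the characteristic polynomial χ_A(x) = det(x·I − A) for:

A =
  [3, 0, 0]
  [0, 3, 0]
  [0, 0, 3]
x^3 - 9*x^2 + 27*x - 27

Expanding det(x·I − A) (e.g. by cofactor expansion or by noting that A is similar to its Jordan form J, which has the same characteristic polynomial as A) gives
  χ_A(x) = x^3 - 9*x^2 + 27*x - 27
which factors as (x - 3)^3. The eigenvalues (with algebraic multiplicities) are λ = 3 with multiplicity 3.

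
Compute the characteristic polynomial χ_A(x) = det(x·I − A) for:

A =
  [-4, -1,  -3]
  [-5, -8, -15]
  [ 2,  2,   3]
x^3 + 9*x^2 + 27*x + 27

Expanding det(x·I − A) (e.g. by cofactor expansion or by noting that A is similar to its Jordan form J, which has the same characteristic polynomial as A) gives
  χ_A(x) = x^3 + 9*x^2 + 27*x + 27
which factors as (x + 3)^3. The eigenvalues (with algebraic multiplicities) are λ = -3 with multiplicity 3.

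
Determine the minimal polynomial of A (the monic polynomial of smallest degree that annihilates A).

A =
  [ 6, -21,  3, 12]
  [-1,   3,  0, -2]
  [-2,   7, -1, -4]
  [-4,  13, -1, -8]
x^3

The characteristic polynomial is χ_A(x) = x^4, so the eigenvalues are known. The minimal polynomial is
  m_A(x) = Π_λ (x − λ)^{k_λ}
where k_λ is the size of the *largest* Jordan block for λ (equivalently, the smallest k with (A − λI)^k v = 0 for every generalised eigenvector v of λ).

  λ = 0: largest Jordan block has size 3, contributing (x − 0)^3

So m_A(x) = x^3 = x^3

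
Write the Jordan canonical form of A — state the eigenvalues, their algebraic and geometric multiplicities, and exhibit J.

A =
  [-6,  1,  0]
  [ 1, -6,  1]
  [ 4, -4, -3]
J_3(-5)

The characteristic polynomial is
  det(x·I − A) = x^3 + 15*x^2 + 75*x + 125 = (x + 5)^3

Eigenvalues and multiplicities (the geometric multiplicity of λ is n − rank(A − λI), which equals the number of Jordan blocks for λ):
  λ = -5: algebraic multiplicity = 3, geometric multiplicity = 1

Determining the block sizes for each eigenvalue:
  λ = -5: one block (gm = 1), so the single block has size am = 3 → block sizes [3]

Assembling the blocks gives a Jordan form
J =
  [-5,  1,  0]
  [ 0, -5,  1]
  [ 0,  0, -5]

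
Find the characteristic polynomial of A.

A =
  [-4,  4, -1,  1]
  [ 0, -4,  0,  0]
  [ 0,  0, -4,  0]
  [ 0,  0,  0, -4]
x^4 + 16*x^3 + 96*x^2 + 256*x + 256

Expanding det(x·I − A) (e.g. by cofactor expansion or by noting that A is similar to its Jordan form J, which has the same characteristic polynomial as A) gives
  χ_A(x) = x^4 + 16*x^3 + 96*x^2 + 256*x + 256
which factors as (x + 4)^4. The eigenvalues (with algebraic multiplicities) are λ = -4 with multiplicity 4.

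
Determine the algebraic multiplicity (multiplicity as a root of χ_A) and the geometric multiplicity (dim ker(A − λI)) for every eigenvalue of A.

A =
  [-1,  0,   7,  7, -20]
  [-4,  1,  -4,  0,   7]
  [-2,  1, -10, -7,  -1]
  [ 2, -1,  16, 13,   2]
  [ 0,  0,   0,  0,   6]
λ = -1: alg = 3, geom = 2; λ = 6: alg = 2, geom = 1

Step 1 — factor the characteristic polynomial to read off the algebraic multiplicities:
  χ_A(x) = (x - 6)^2*(x + 1)^3

Step 2 — compute geometric multiplicities via the rank-nullity identity g(λ) = n − rank(A − λI):
  rank(A − (-1)·I) = 3, so dim ker(A − (-1)·I) = n − 3 = 2
  rank(A − (6)·I) = 4, so dim ker(A − (6)·I) = n − 4 = 1

Summary:
  λ = -1: algebraic multiplicity = 3, geometric multiplicity = 2
  λ = 6: algebraic multiplicity = 2, geometric multiplicity = 1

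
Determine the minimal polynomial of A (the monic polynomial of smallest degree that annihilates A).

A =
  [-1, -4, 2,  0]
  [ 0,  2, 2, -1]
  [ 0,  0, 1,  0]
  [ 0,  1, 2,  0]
x^3 - x^2 - x + 1

The characteristic polynomial is χ_A(x) = (x - 1)^3*(x + 1), so the eigenvalues are known. The minimal polynomial is
  m_A(x) = Π_λ (x − λ)^{k_λ}
where k_λ is the size of the *largest* Jordan block for λ (equivalently, the smallest k with (A − λI)^k v = 0 for every generalised eigenvector v of λ).

  λ = -1: largest Jordan block has size 1, contributing (x + 1)
  λ = 1: largest Jordan block has size 2, contributing (x − 1)^2

So m_A(x) = (x - 1)^2*(x + 1) = x^3 - x^2 - x + 1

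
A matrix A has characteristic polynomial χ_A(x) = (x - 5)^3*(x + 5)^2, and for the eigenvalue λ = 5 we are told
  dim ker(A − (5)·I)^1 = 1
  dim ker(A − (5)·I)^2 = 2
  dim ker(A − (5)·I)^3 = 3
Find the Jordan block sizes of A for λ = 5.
Block sizes for λ = 5: [3]

From the dimensions of kernels of powers, the number of Jordan blocks of size at least j is d_j − d_{j−1} where d_j = dim ker(N^j) (with d_0 = 0). Computing the differences gives [1, 1, 1].
The number of blocks of size exactly k is (#blocks of size ≥ k) − (#blocks of size ≥ k + 1), so the partition is: 1 block(s) of size 3.
In nonincreasing order the block sizes are [3].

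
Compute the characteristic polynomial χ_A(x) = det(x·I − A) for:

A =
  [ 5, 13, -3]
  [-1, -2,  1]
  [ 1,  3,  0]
x^3 - 3*x^2 + 3*x - 1

Expanding det(x·I − A) (e.g. by cofactor expansion or by noting that A is similar to its Jordan form J, which has the same characteristic polynomial as A) gives
  χ_A(x) = x^3 - 3*x^2 + 3*x - 1
which factors as (x - 1)^3. The eigenvalues (with algebraic multiplicities) are λ = 1 with multiplicity 3.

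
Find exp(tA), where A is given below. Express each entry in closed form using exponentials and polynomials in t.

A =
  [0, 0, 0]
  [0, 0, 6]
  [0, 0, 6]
e^{tA} =
  [1, 0, 0]
  [0, 1, exp(6*t) - 1]
  [0, 0, exp(6*t)]

Strategy: write A = P · J · P⁻¹ where J is a Jordan canonical form, so e^{tA} = P · e^{tJ} · P⁻¹, and e^{tJ} can be computed block-by-block.

A has Jordan form
J =
  [0, 0, 0]
  [0, 0, 0]
  [0, 0, 6]
(up to reordering of blocks).

Per-block formulas:
  For a 1×1 block at λ = 0: exp(t · [0]) = [e^(0t)].
  For a 1×1 block at λ = 6: exp(t · [6]) = [e^(6t)].

After assembling e^{tJ} and conjugating by P, we get:

e^{tA} =
  [1, 0, 0]
  [0, 1, exp(6*t) - 1]
  [0, 0, exp(6*t)]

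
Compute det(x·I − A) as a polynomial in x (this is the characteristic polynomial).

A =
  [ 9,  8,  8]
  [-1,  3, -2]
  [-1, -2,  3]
x^3 - 15*x^2 + 75*x - 125

Expanding det(x·I − A) (e.g. by cofactor expansion or by noting that A is similar to its Jordan form J, which has the same characteristic polynomial as A) gives
  χ_A(x) = x^3 - 15*x^2 + 75*x - 125
which factors as (x - 5)^3. The eigenvalues (with algebraic multiplicities) are λ = 5 with multiplicity 3.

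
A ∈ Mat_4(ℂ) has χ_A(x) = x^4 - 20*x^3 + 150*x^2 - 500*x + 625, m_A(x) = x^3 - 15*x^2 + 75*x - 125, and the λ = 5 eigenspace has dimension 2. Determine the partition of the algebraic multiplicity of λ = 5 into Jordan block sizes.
Block sizes for λ = 5: [3, 1]

Step 1 — from the characteristic polynomial, algebraic multiplicity of λ = 5 is 4. From dim ker(A − (5)·I) = 2, there are exactly 2 Jordan blocks for λ = 5.
Step 2 — from the minimal polynomial, the factor (x − 5)^3 tells us the largest block for λ = 5 has size 3.
Step 3 — with total size 4, 2 blocks, and largest block 3, the block sizes (in nonincreasing order) are [3, 1].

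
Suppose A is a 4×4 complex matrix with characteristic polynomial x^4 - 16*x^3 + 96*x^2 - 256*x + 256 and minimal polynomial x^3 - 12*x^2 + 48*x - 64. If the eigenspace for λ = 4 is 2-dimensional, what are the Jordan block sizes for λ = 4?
Block sizes for λ = 4: [3, 1]

Step 1 — from the characteristic polynomial, algebraic multiplicity of λ = 4 is 4. From dim ker(A − (4)·I) = 2, there are exactly 2 Jordan blocks for λ = 4.
Step 2 — from the minimal polynomial, the factor (x − 4)^3 tells us the largest block for λ = 4 has size 3.
Step 3 — with total size 4, 2 blocks, and largest block 3, the block sizes (in nonincreasing order) are [3, 1].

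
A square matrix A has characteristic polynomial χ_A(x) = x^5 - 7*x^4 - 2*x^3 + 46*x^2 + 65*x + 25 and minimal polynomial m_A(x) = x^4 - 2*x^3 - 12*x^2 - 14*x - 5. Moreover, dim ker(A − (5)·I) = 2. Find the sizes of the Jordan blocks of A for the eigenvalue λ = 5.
Block sizes for λ = 5: [1, 1]

Step 1 — from the characteristic polynomial, algebraic multiplicity of λ = 5 is 2. From dim ker(A − (5)·I) = 2, there are exactly 2 Jordan blocks for λ = 5.
Step 2 — from the minimal polynomial, the factor (x − 5) tells us the largest block for λ = 5 has size 1.
Step 3 — with total size 2, 2 blocks, and largest block 1, the block sizes (in nonincreasing order) are [1, 1].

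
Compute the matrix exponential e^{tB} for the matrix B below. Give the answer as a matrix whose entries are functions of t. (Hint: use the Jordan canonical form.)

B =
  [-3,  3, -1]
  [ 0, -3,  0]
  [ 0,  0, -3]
e^{tB} =
  [exp(-3*t), 3*t*exp(-3*t), -t*exp(-3*t)]
  [0, exp(-3*t), 0]
  [0, 0, exp(-3*t)]

Strategy: write B = P · J · P⁻¹ where J is a Jordan canonical form, so e^{tB} = P · e^{tJ} · P⁻¹, and e^{tJ} can be computed block-by-block.

B has Jordan form
J =
  [-3,  1,  0]
  [ 0, -3,  0]
  [ 0,  0, -3]
(up to reordering of blocks).

Per-block formulas:
  For a 2×2 Jordan block J_2(-3): exp(t · J_2(-3)) = e^(-3t)·(I + t·N), where N is the 2×2 nilpotent shift.
  For a 1×1 block at λ = -3: exp(t · [-3]) = [e^(-3t)].

After assembling e^{tJ} and conjugating by P, we get:

e^{tB} =
  [exp(-3*t), 3*t*exp(-3*t), -t*exp(-3*t)]
  [0, exp(-3*t), 0]
  [0, 0, exp(-3*t)]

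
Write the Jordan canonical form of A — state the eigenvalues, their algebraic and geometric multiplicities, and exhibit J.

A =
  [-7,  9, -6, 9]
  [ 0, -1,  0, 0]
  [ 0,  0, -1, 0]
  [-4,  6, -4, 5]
J_2(-1) ⊕ J_1(-1) ⊕ J_1(-1)

The characteristic polynomial is
  det(x·I − A) = x^4 + 4*x^3 + 6*x^2 + 4*x + 1 = (x + 1)^4

Eigenvalues and multiplicities (the geometric multiplicity of λ is n − rank(A − λI), which equals the number of Jordan blocks for λ):
  λ = -1: algebraic multiplicity = 4, geometric multiplicity = 3

Determining the block sizes for each eigenvalue:
  λ = -1: 3 blocks summing to 4 forces exactly one block of size 2 and the rest size 1 → block sizes [2, 1, 1]

Assembling the blocks gives a Jordan form
J =
  [-1,  1,  0,  0]
  [ 0, -1,  0,  0]
  [ 0,  0, -1,  0]
  [ 0,  0,  0, -1]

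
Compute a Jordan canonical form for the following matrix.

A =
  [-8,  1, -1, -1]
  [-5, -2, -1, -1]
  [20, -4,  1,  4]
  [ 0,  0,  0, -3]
J_2(-3) ⊕ J_1(-3) ⊕ J_1(-3)

The characteristic polynomial is
  det(x·I − A) = x^4 + 12*x^3 + 54*x^2 + 108*x + 81 = (x + 3)^4

Eigenvalues and multiplicities (the geometric multiplicity of λ is n − rank(A − λI), which equals the number of Jordan blocks for λ):
  λ = -3: algebraic multiplicity = 4, geometric multiplicity = 3

Determining the block sizes for each eigenvalue:
  λ = -3: 3 blocks summing to 4 forces exactly one block of size 2 and the rest size 1 → block sizes [2, 1, 1]

Assembling the blocks gives a Jordan form
J =
  [-3,  1,  0,  0]
  [ 0, -3,  0,  0]
  [ 0,  0, -3,  0]
  [ 0,  0,  0, -3]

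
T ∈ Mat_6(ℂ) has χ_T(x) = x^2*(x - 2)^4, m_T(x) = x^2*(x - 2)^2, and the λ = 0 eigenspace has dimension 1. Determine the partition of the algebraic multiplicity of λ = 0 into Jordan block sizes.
Block sizes for λ = 0: [2]

Step 1 — from the characteristic polynomial, algebraic multiplicity of λ = 0 is 2. From dim ker(T − (0)·I) = 1, there are exactly 1 Jordan blocks for λ = 0.
Step 2 — from the minimal polynomial, the factor (x − 0)^2 tells us the largest block for λ = 0 has size 2.
Step 3 — with total size 2, 1 blocks, and largest block 2, the block sizes (in nonincreasing order) are [2].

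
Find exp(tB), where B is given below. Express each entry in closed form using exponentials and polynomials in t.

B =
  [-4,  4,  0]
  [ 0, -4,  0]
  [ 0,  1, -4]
e^{tB} =
  [exp(-4*t), 4*t*exp(-4*t), 0]
  [0, exp(-4*t), 0]
  [0, t*exp(-4*t), exp(-4*t)]

Strategy: write B = P · J · P⁻¹ where J is a Jordan canonical form, so e^{tB} = P · e^{tJ} · P⁻¹, and e^{tJ} can be computed block-by-block.

B has Jordan form
J =
  [-4,  1,  0]
  [ 0, -4,  0]
  [ 0,  0, -4]
(up to reordering of blocks).

Per-block formulas:
  For a 2×2 Jordan block J_2(-4): exp(t · J_2(-4)) = e^(-4t)·(I + t·N), where N is the 2×2 nilpotent shift.
  For a 1×1 block at λ = -4: exp(t · [-4]) = [e^(-4t)].

After assembling e^{tJ} and conjugating by P, we get:

e^{tB} =
  [exp(-4*t), 4*t*exp(-4*t), 0]
  [0, exp(-4*t), 0]
  [0, t*exp(-4*t), exp(-4*t)]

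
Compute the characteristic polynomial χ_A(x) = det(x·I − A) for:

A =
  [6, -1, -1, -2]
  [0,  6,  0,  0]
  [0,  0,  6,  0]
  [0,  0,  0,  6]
x^4 - 24*x^3 + 216*x^2 - 864*x + 1296

Expanding det(x·I − A) (e.g. by cofactor expansion or by noting that A is similar to its Jordan form J, which has the same characteristic polynomial as A) gives
  χ_A(x) = x^4 - 24*x^3 + 216*x^2 - 864*x + 1296
which factors as (x - 6)^4. The eigenvalues (with algebraic multiplicities) are λ = 6 with multiplicity 4.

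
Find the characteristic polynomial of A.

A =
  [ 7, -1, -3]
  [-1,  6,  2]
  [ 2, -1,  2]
x^3 - 15*x^2 + 75*x - 125

Expanding det(x·I − A) (e.g. by cofactor expansion or by noting that A is similar to its Jordan form J, which has the same characteristic polynomial as A) gives
  χ_A(x) = x^3 - 15*x^2 + 75*x - 125
which factors as (x - 5)^3. The eigenvalues (with algebraic multiplicities) are λ = 5 with multiplicity 3.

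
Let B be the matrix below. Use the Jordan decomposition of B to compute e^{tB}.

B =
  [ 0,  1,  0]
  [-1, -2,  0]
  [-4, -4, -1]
e^{tB} =
  [t*exp(-t) + exp(-t), t*exp(-t), 0]
  [-t*exp(-t), -t*exp(-t) + exp(-t), 0]
  [-4*t*exp(-t), -4*t*exp(-t), exp(-t)]

Strategy: write B = P · J · P⁻¹ where J is a Jordan canonical form, so e^{tB} = P · e^{tJ} · P⁻¹, and e^{tJ} can be computed block-by-block.

B has Jordan form
J =
  [-1,  1,  0]
  [ 0, -1,  0]
  [ 0,  0, -1]
(up to reordering of blocks).

Per-block formulas:
  For a 2×2 Jordan block J_2(-1): exp(t · J_2(-1)) = e^(-1t)·(I + t·N), where N is the 2×2 nilpotent shift.
  For a 1×1 block at λ = -1: exp(t · [-1]) = [e^(-1t)].

After assembling e^{tJ} and conjugating by P, we get:

e^{tB} =
  [t*exp(-t) + exp(-t), t*exp(-t), 0]
  [-t*exp(-t), -t*exp(-t) + exp(-t), 0]
  [-4*t*exp(-t), -4*t*exp(-t), exp(-t)]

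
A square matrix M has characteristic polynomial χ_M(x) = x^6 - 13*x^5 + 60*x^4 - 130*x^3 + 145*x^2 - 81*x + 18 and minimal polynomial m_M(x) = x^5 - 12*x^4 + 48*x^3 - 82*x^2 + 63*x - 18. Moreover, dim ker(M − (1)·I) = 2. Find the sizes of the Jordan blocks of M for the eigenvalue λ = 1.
Block sizes for λ = 1: [3, 1]

Step 1 — from the characteristic polynomial, algebraic multiplicity of λ = 1 is 4. From dim ker(M − (1)·I) = 2, there are exactly 2 Jordan blocks for λ = 1.
Step 2 — from the minimal polynomial, the factor (x − 1)^3 tells us the largest block for λ = 1 has size 3.
Step 3 — with total size 4, 2 blocks, and largest block 3, the block sizes (in nonincreasing order) are [3, 1].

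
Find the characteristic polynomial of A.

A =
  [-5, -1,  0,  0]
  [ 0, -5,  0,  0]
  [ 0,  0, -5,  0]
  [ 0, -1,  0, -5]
x^4 + 20*x^3 + 150*x^2 + 500*x + 625

Expanding det(x·I − A) (e.g. by cofactor expansion or by noting that A is similar to its Jordan form J, which has the same characteristic polynomial as A) gives
  χ_A(x) = x^4 + 20*x^3 + 150*x^2 + 500*x + 625
which factors as (x + 5)^4. The eigenvalues (with algebraic multiplicities) are λ = -5 with multiplicity 4.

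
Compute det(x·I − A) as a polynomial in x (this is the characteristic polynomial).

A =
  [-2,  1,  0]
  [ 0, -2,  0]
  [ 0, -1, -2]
x^3 + 6*x^2 + 12*x + 8

Expanding det(x·I − A) (e.g. by cofactor expansion or by noting that A is similar to its Jordan form J, which has the same characteristic polynomial as A) gives
  χ_A(x) = x^3 + 6*x^2 + 12*x + 8
which factors as (x + 2)^3. The eigenvalues (with algebraic multiplicities) are λ = -2 with multiplicity 3.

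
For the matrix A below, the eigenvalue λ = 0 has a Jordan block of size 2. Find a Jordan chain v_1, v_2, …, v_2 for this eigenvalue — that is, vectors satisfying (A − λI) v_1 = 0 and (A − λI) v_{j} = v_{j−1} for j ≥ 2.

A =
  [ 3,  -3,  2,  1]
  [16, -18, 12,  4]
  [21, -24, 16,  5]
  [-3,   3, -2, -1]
A Jordan chain for λ = 0 of length 2:
v_1 = (3, 16, 21, -3)ᵀ
v_2 = (1, 0, 0, 0)ᵀ

Let N = A − (0)·I. We want v_2 with N^2 v_2 = 0 but N^1 v_2 ≠ 0; then v_{j-1} := N · v_j for j = 2, …, 2.

Pick v_2 = (1, 0, 0, 0)ᵀ.
Then v_1 = N · v_2 = (3, 16, 21, -3)ᵀ.

Sanity check: (A − (0)·I) v_1 = (0, 0, 0, 0)ᵀ = 0. ✓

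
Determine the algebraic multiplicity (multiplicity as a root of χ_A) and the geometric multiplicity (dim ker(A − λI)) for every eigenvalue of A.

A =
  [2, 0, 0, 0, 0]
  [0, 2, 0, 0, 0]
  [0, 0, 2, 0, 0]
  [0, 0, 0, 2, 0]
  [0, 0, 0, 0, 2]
λ = 2: alg = 5, geom = 5

Step 1 — factor the characteristic polynomial to read off the algebraic multiplicities:
  χ_A(x) = (x - 2)^5

Step 2 — compute geometric multiplicities via the rank-nullity identity g(λ) = n − rank(A − λI):
  rank(A − (2)·I) = 0, so dim ker(A − (2)·I) = n − 0 = 5

Summary:
  λ = 2: algebraic multiplicity = 5, geometric multiplicity = 5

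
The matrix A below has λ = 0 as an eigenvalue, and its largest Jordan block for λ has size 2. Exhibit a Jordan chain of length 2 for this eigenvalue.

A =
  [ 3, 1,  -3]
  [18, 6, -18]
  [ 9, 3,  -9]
A Jordan chain for λ = 0 of length 2:
v_1 = (3, 18, 9)ᵀ
v_2 = (1, 0, 0)ᵀ

Let N = A − (0)·I. We want v_2 with N^2 v_2 = 0 but N^1 v_2 ≠ 0; then v_{j-1} := N · v_j for j = 2, …, 2.

Pick v_2 = (1, 0, 0)ᵀ.
Then v_1 = N · v_2 = (3, 18, 9)ᵀ.

Sanity check: (A − (0)·I) v_1 = (0, 0, 0)ᵀ = 0. ✓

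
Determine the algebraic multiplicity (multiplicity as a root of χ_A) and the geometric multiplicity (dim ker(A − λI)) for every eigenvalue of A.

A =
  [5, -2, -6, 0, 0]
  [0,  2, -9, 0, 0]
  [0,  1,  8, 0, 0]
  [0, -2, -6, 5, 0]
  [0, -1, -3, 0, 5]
λ = 5: alg = 5, geom = 4

Step 1 — factor the characteristic polynomial to read off the algebraic multiplicities:
  χ_A(x) = (x - 5)^5

Step 2 — compute geometric multiplicities via the rank-nullity identity g(λ) = n − rank(A − λI):
  rank(A − (5)·I) = 1, so dim ker(A − (5)·I) = n − 1 = 4

Summary:
  λ = 5: algebraic multiplicity = 5, geometric multiplicity = 4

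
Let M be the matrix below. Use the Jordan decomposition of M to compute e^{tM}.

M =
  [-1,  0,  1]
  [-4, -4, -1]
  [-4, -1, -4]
e^{tM} =
  [2*t*exp(-3*t) + exp(-3*t), -t^2*exp(-3*t)/2, t^2*exp(-3*t)/2 + t*exp(-3*t)]
  [-4*t*exp(-3*t), t^2*exp(-3*t) - t*exp(-3*t) + exp(-3*t), -t^2*exp(-3*t) - t*exp(-3*t)]
  [-4*t*exp(-3*t), t^2*exp(-3*t) - t*exp(-3*t), -t^2*exp(-3*t) - t*exp(-3*t) + exp(-3*t)]

Strategy: write M = P · J · P⁻¹ where J is a Jordan canonical form, so e^{tM} = P · e^{tJ} · P⁻¹, and e^{tJ} can be computed block-by-block.

M has Jordan form
J =
  [-3,  1,  0]
  [ 0, -3,  1]
  [ 0,  0, -3]
(up to reordering of blocks).

Per-block formulas:
  For a 3×3 Jordan block J_3(-3): exp(t · J_3(-3)) = e^(-3t)·(I + t·N + (t^2/2)·N^2), where N is the 3×3 nilpotent shift.

After assembling e^{tJ} and conjugating by P, we get:

e^{tM} =
  [2*t*exp(-3*t) + exp(-3*t), -t^2*exp(-3*t)/2, t^2*exp(-3*t)/2 + t*exp(-3*t)]
  [-4*t*exp(-3*t), t^2*exp(-3*t) - t*exp(-3*t) + exp(-3*t), -t^2*exp(-3*t) - t*exp(-3*t)]
  [-4*t*exp(-3*t), t^2*exp(-3*t) - t*exp(-3*t), -t^2*exp(-3*t) - t*exp(-3*t) + exp(-3*t)]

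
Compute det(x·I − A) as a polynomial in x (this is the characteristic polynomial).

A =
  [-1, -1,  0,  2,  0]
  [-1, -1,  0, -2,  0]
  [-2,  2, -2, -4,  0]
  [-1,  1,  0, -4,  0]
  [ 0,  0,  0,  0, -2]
x^5 + 10*x^4 + 40*x^3 + 80*x^2 + 80*x + 32

Expanding det(x·I − A) (e.g. by cofactor expansion or by noting that A is similar to its Jordan form J, which has the same characteristic polynomial as A) gives
  χ_A(x) = x^5 + 10*x^4 + 40*x^3 + 80*x^2 + 80*x + 32
which factors as (x + 2)^5. The eigenvalues (with algebraic multiplicities) are λ = -2 with multiplicity 5.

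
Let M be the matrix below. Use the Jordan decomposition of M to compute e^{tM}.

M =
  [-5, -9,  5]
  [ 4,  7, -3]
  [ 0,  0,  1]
e^{tM} =
  [-6*t*exp(t) + exp(t), -9*t*exp(t), -3*t^2*exp(t)/2 + 5*t*exp(t)]
  [4*t*exp(t), 6*t*exp(t) + exp(t), t^2*exp(t) - 3*t*exp(t)]
  [0, 0, exp(t)]

Strategy: write M = P · J · P⁻¹ where J is a Jordan canonical form, so e^{tM} = P · e^{tJ} · P⁻¹, and e^{tJ} can be computed block-by-block.

M has Jordan form
J =
  [1, 1, 0]
  [0, 1, 1]
  [0, 0, 1]
(up to reordering of blocks).

Per-block formulas:
  For a 3×3 Jordan block J_3(1): exp(t · J_3(1)) = e^(1t)·(I + t·N + (t^2/2)·N^2), where N is the 3×3 nilpotent shift.

After assembling e^{tJ} and conjugating by P, we get:

e^{tM} =
  [-6*t*exp(t) + exp(t), -9*t*exp(t), -3*t^2*exp(t)/2 + 5*t*exp(t)]
  [4*t*exp(t), 6*t*exp(t) + exp(t), t^2*exp(t) - 3*t*exp(t)]
  [0, 0, exp(t)]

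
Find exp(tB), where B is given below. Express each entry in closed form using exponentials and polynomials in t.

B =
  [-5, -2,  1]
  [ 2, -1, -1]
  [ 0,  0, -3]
e^{tB} =
  [-2*t*exp(-3*t) + exp(-3*t), -2*t*exp(-3*t), t*exp(-3*t)]
  [2*t*exp(-3*t), 2*t*exp(-3*t) + exp(-3*t), -t*exp(-3*t)]
  [0, 0, exp(-3*t)]

Strategy: write B = P · J · P⁻¹ where J is a Jordan canonical form, so e^{tB} = P · e^{tJ} · P⁻¹, and e^{tJ} can be computed block-by-block.

B has Jordan form
J =
  [-3,  1,  0]
  [ 0, -3,  0]
  [ 0,  0, -3]
(up to reordering of blocks).

Per-block formulas:
  For a 2×2 Jordan block J_2(-3): exp(t · J_2(-3)) = e^(-3t)·(I + t·N), where N is the 2×2 nilpotent shift.
  For a 1×1 block at λ = -3: exp(t · [-3]) = [e^(-3t)].

After assembling e^{tJ} and conjugating by P, we get:

e^{tB} =
  [-2*t*exp(-3*t) + exp(-3*t), -2*t*exp(-3*t), t*exp(-3*t)]
  [2*t*exp(-3*t), 2*t*exp(-3*t) + exp(-3*t), -t*exp(-3*t)]
  [0, 0, exp(-3*t)]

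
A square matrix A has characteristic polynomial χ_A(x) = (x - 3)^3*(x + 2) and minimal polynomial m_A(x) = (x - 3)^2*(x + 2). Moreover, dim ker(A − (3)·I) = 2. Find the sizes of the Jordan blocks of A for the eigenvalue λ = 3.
Block sizes for λ = 3: [2, 1]

Step 1 — from the characteristic polynomial, algebraic multiplicity of λ = 3 is 3. From dim ker(A − (3)·I) = 2, there are exactly 2 Jordan blocks for λ = 3.
Step 2 — from the minimal polynomial, the factor (x − 3)^2 tells us the largest block for λ = 3 has size 2.
Step 3 — with total size 3, 2 blocks, and largest block 2, the block sizes (in nonincreasing order) are [2, 1].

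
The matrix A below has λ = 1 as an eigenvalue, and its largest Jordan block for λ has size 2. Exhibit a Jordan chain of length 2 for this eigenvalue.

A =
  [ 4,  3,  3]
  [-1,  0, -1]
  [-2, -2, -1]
A Jordan chain for λ = 1 of length 2:
v_1 = (3, -1, -2)ᵀ
v_2 = (1, 0, 0)ᵀ

Let N = A − (1)·I. We want v_2 with N^2 v_2 = 0 but N^1 v_2 ≠ 0; then v_{j-1} := N · v_j for j = 2, …, 2.

Pick v_2 = (1, 0, 0)ᵀ.
Then v_1 = N · v_2 = (3, -1, -2)ᵀ.

Sanity check: (A − (1)·I) v_1 = (0, 0, 0)ᵀ = 0. ✓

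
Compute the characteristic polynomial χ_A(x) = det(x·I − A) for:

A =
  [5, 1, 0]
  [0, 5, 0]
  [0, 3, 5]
x^3 - 15*x^2 + 75*x - 125

Expanding det(x·I − A) (e.g. by cofactor expansion or by noting that A is similar to its Jordan form J, which has the same characteristic polynomial as A) gives
  χ_A(x) = x^3 - 15*x^2 + 75*x - 125
which factors as (x - 5)^3. The eigenvalues (with algebraic multiplicities) are λ = 5 with multiplicity 3.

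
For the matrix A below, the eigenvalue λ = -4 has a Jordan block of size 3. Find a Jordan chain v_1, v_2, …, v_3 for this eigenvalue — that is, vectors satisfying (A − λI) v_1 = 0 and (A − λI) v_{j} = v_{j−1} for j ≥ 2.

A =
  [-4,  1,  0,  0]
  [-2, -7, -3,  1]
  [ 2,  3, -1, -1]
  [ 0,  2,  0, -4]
A Jordan chain for λ = -4 of length 3:
v_1 = (-2, 0, 0, -4)ᵀ
v_2 = (0, -2, 2, 0)ᵀ
v_3 = (1, 0, 0, 0)ᵀ

Let N = A − (-4)·I. We want v_3 with N^3 v_3 = 0 but N^2 v_3 ≠ 0; then v_{j-1} := N · v_j for j = 3, …, 2.

Pick v_3 = (1, 0, 0, 0)ᵀ.
Then v_2 = N · v_3 = (0, -2, 2, 0)ᵀ.
Then v_1 = N · v_2 = (-2, 0, 0, -4)ᵀ.

Sanity check: (A − (-4)·I) v_1 = (0, 0, 0, 0)ᵀ = 0. ✓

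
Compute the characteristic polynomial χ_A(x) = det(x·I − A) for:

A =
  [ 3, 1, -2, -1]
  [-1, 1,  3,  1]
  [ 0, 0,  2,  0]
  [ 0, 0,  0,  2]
x^4 - 8*x^3 + 24*x^2 - 32*x + 16

Expanding det(x·I − A) (e.g. by cofactor expansion or by noting that A is similar to its Jordan form J, which has the same characteristic polynomial as A) gives
  χ_A(x) = x^4 - 8*x^3 + 24*x^2 - 32*x + 16
which factors as (x - 2)^4. The eigenvalues (with algebraic multiplicities) are λ = 2 with multiplicity 4.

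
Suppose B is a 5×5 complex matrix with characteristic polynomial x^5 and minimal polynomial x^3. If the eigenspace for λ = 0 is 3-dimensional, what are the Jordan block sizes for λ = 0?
Block sizes for λ = 0: [3, 1, 1]

Step 1 — from the characteristic polynomial, algebraic multiplicity of λ = 0 is 5. From dim ker(B − (0)·I) = 3, there are exactly 3 Jordan blocks for λ = 0.
Step 2 — from the minimal polynomial, the factor (x − 0)^3 tells us the largest block for λ = 0 has size 3.
Step 3 — with total size 5, 3 blocks, and largest block 3, the block sizes (in nonincreasing order) are [3, 1, 1].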